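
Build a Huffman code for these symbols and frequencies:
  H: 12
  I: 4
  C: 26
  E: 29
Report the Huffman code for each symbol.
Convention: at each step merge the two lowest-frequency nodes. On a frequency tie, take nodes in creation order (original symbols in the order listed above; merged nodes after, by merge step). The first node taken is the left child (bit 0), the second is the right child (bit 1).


Huffman tree construction:
Step 1: Merge I(4) + H(12) = 16
Step 2: Merge (I+H)(16) + C(26) = 42
Step 3: Merge E(29) + ((I+H)+C)(42) = 71
Read each symbol's code off the tree from the root (left child = 0, right child = 1).

Codes:
  H: 101 (length 3)
  I: 100 (length 3)
  C: 11 (length 2)
  E: 0 (length 1)
Average code length: 129/71 = 1.8169 bits/symbol


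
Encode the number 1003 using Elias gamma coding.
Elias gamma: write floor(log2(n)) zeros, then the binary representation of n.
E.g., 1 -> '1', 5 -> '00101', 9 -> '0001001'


num_bits = floor(log2(1003)) + 1 = 10
leading_zeros = num_bits - 1 = 9
binary(1003) = 1111101011

Elias gamma(1003) = '000000000' + '1111101011' = 0000000001111101011 (19 bits)


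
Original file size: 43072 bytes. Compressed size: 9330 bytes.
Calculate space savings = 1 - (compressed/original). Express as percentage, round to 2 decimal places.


ratio = compressed/original = 9330/43072 = 0.216614
savings = 1 - ratio = 1 - 0.216614 = 0.783386
as a percentage: 0.783386 * 100 = 78.34%

Space savings = 1 - 9330/43072 = 78.34%


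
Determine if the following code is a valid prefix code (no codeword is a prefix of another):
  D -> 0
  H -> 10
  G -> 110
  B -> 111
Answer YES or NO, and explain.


Checking each pair (does one codeword prefix another?):
  D='0' vs H='10': no prefix
  D='0' vs G='110': no prefix
  D='0' vs B='111': no prefix
  H='10' vs D='0': no prefix
  H='10' vs G='110': no prefix
  H='10' vs B='111': no prefix
  G='110' vs D='0': no prefix
  G='110' vs H='10': no prefix
  G='110' vs B='111': no prefix
  B='111' vs D='0': no prefix
  B='111' vs H='10': no prefix
  B='111' vs G='110': no prefix
No violation found over all pairs.

YES -- this is a valid prefix code. No codeword is a prefix of any other codeword.


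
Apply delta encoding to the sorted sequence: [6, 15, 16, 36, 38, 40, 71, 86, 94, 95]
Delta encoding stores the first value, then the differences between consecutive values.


First value: 6
Deltas:
  15 - 6 = 9
  16 - 15 = 1
  36 - 16 = 20
  38 - 36 = 2
  40 - 38 = 2
  71 - 40 = 31
  86 - 71 = 15
  94 - 86 = 8
  95 - 94 = 1


Delta encoded: [6, 9, 1, 20, 2, 2, 31, 15, 8, 1]


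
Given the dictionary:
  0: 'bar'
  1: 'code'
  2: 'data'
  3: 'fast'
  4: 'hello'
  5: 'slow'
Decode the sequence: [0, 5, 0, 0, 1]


Look up each index in the dictionary:
  0 -> 'bar'
  5 -> 'slow'
  0 -> 'bar'
  0 -> 'bar'
  1 -> 'code'

Decoded: "bar slow bar bar code"


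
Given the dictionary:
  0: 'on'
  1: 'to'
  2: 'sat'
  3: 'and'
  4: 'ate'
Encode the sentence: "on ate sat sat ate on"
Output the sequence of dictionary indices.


Look up each word in the dictionary:
  'on' -> 0
  'ate' -> 4
  'sat' -> 2
  'sat' -> 2
  'ate' -> 4
  'on' -> 0

Encoded: [0, 4, 2, 2, 4, 0]


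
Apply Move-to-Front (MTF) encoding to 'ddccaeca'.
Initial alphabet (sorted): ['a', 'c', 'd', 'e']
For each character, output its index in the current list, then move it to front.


MTF encoding:
'd': index 2 in ['a', 'c', 'd', 'e'] -> ['d', 'a', 'c', 'e']
'd': index 0 in ['d', 'a', 'c', 'e'] -> ['d', 'a', 'c', 'e']
'c': index 2 in ['d', 'a', 'c', 'e'] -> ['c', 'd', 'a', 'e']
'c': index 0 in ['c', 'd', 'a', 'e'] -> ['c', 'd', 'a', 'e']
'a': index 2 in ['c', 'd', 'a', 'e'] -> ['a', 'c', 'd', 'e']
'e': index 3 in ['a', 'c', 'd', 'e'] -> ['e', 'a', 'c', 'd']
'c': index 2 in ['e', 'a', 'c', 'd'] -> ['c', 'e', 'a', 'd']
'a': index 2 in ['c', 'e', 'a', 'd'] -> ['a', 'c', 'e', 'd']


Output: [2, 0, 2, 0, 2, 3, 2, 2]


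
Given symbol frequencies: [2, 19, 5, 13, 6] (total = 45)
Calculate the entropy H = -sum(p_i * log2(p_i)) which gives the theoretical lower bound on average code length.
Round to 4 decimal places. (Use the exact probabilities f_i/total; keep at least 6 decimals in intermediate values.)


Per-symbol terms -p_i * log2(p_i) with p_i = f_i/45:
  p = 2/45 = 0.044444: log2(p) = -4.491853, -p*log2(p) = 0.199638
  p = 19/45 = 0.422222: log2(p) = -1.243926, -p*log2(p) = 0.525213
  p = 5/45 = 0.111111: log2(p) = -3.169925, -p*log2(p) = 0.352214
  p = 13/45 = 0.288889: log2(p) = -1.791413, -p*log2(p) = 0.517519
  p = 6/45 = 0.133333: log2(p) = -2.906891, -p*log2(p) = 0.387585
H = 0.199638 + 0.525213 + 0.352214 + 0.517519 + 0.387585 = 1.982169

H = 1.9822 bits/symbol


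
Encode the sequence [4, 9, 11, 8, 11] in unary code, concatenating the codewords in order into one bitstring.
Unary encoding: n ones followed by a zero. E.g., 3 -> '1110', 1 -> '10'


Encode each number as n ones followed by a terminating 0:
  4 -> 11110 (5 bits)
  9 -> 1111111110 (10 bits)
  11 -> 111111111110 (12 bits)
  8 -> 111111110 (9 bits)
  11 -> 111111111110 (12 bits)
Total length = 5 + 10 + 12 + 9 + 12 = 48 bits.

Unary([4, 9, 11, 8, 11]) = 111101111111110111111111110111111110111111111110 (48 bits)


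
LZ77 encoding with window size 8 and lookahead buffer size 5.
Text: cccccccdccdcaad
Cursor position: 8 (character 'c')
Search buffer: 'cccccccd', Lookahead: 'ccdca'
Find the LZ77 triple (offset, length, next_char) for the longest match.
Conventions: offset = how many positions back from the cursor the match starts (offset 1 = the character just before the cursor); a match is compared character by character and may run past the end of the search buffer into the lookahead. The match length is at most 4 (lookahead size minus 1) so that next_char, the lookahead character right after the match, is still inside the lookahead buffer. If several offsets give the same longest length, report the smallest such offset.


Try each offset into the search buffer:
  offset=1 (pos 7, char 'd'): match length 0
  offset=2 (pos 6, char 'c'): match length 1
  offset=3 (pos 5, char 'c'): match length 4
  offset=4 (pos 4, char 'c'): match length 2
  offset=5 (pos 3, char 'c'): match length 2
  offset=6 (pos 2, char 'c'): match length 2
  offset=7 (pos 1, char 'c'): match length 2
  offset=8 (pos 0, char 'c'): match length 2
Longest match has length 4 at offset 3.
next_char = character at position 8 + 4 = 12 -> 'a'

Best match: offset=3, length=4 (matching 'ccdc' starting at position 5)
LZ77 triple: (3, 4, 'a')


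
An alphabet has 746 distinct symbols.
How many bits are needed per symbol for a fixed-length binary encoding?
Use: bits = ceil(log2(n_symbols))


log2(746) = 9.543
Bracket: 2^9 = 512 < 746 <= 2^10 = 1024
So ceil(log2(746)) = 10

bits = ceil(log2(746)) = ceil(9.543) = 10 bits


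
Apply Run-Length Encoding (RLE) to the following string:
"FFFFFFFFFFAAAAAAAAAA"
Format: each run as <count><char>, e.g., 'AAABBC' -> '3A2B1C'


Scanning runs left to right:
  i=0: run of 'F' x 10 -> '10F'
  i=10: run of 'A' x 10 -> '10A'

RLE = 10F10A


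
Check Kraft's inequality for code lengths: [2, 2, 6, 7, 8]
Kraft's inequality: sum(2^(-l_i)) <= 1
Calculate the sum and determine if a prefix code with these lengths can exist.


Sum = 2^(-2) + 2^(-2) + 2^(-6) + 2^(-7) + 2^(-8)
    = 0.25 + 0.25 + 0.015625 + 0.0078125 + 0.00390625
    = 135/256 = 0.52734375
Since 0.52734375 <= 1, Kraft's inequality IS satisfied.
A prefix code with these lengths CAN exist.

Kraft sum = 0.52734375. Satisfied.


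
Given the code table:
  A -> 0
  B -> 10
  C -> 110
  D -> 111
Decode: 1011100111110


Decoding:
10 -> B
111 -> D
0 -> A
0 -> A
111 -> D
110 -> C


Result: BDAADC


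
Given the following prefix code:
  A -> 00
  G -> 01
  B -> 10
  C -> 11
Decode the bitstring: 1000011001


Decoding step by step:
Bits 10 -> B
Bits 00 -> A
Bits 01 -> G
Bits 10 -> B
Bits 01 -> G


Decoded message: BAGBG


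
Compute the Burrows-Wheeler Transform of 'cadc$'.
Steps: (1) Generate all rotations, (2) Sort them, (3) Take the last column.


Rotations (sorted):
  0: $cadc -> last char: c
  1: adc$c -> last char: c
  2: c$cad -> last char: d
  3: cadc$ -> last char: $
  4: dc$ca -> last char: a


BWT = ccd$a


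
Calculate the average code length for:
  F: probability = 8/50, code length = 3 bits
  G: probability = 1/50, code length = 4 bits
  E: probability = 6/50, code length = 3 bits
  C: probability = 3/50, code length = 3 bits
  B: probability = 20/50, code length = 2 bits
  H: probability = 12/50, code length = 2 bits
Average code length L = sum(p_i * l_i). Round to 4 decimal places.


Weighted contributions p_i * l_i:
  F: (8/50) * 3 = 24/50
  G: (1/50) * 4 = 4/50
  E: (6/50) * 3 = 18/50
  C: (3/50) * 3 = 9/50
  B: (20/50) * 2 = 40/50
  H: (12/50) * 2 = 24/50
Sum = (24 + 4 + 18 + 9 + 40 + 24)/50 = 119/50

L = 119/50 = 2.3800 bits/symbol


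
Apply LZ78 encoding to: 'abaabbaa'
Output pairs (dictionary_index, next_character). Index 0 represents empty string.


LZ78 encoding steps:
Dictionary: {0: ''}
Step 1: w='' (idx 0), next='a' -> output (0, 'a'), add 'a' as idx 1
Step 2: w='' (idx 0), next='b' -> output (0, 'b'), add 'b' as idx 2
Step 3: w='a' (idx 1), next='a' -> output (1, 'a'), add 'aa' as idx 3
Step 4: w='b' (idx 2), next='b' -> output (2, 'b'), add 'bb' as idx 4
Step 5: w='aa' (idx 3), end of input -> output (3, '')


Encoded: [(0, 'a'), (0, 'b'), (1, 'a'), (2, 'b'), (3, '')]


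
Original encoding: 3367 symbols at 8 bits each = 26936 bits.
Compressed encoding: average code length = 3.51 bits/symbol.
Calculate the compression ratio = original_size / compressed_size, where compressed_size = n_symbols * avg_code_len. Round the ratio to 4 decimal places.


original_size = n_symbols * orig_bits = 3367 * 8 = 26936 bits
compressed_size = n_symbols * avg_code_len = 3367 * 3.51 = 11818.17 bits
ratio = original_size / compressed_size = 26936 / 11818.17 = 2.2792

Compression ratio = 2.2792


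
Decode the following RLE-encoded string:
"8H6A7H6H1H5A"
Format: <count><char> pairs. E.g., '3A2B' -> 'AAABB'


Expanding each <count><char> pair:
  8H -> 'HHHHHHHH'
  6A -> 'AAAAAA'
  7H -> 'HHHHHHH'
  6H -> 'HHHHHH'
  1H -> 'H'
  5A -> 'AAAAA'

Decoded = HHHHHHHHAAAAAAHHHHHHHHHHHHHHAAAAA


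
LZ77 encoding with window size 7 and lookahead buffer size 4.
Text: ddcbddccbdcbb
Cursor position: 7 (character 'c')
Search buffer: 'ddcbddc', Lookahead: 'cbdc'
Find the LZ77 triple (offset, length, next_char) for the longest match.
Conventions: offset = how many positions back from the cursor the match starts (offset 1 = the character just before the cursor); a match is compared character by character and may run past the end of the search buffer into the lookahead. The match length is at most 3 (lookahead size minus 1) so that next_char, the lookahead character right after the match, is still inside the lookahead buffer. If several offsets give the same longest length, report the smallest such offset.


Try each offset into the search buffer:
  offset=1 (pos 6, char 'c'): match length 1
  offset=2 (pos 5, char 'd'): match length 0
  offset=3 (pos 4, char 'd'): match length 0
  offset=4 (pos 3, char 'b'): match length 0
  offset=5 (pos 2, char 'c'): match length 3
  offset=6 (pos 1, char 'd'): match length 0
  offset=7 (pos 0, char 'd'): match length 0
Longest match has length 3 at offset 5.
next_char = character at position 7 + 3 = 10 -> 'c'

Best match: offset=5, length=3 (matching 'cbd' starting at position 2)
LZ77 triple: (5, 3, 'c')


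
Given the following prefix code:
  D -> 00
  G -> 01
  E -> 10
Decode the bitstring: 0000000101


Decoding step by step:
Bits 00 -> D
Bits 00 -> D
Bits 00 -> D
Bits 01 -> G
Bits 01 -> G


Decoded message: DDDGG


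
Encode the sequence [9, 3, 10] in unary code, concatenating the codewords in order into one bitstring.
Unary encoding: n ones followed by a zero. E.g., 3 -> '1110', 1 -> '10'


Encode each number as n ones followed by a terminating 0:
  9 -> 1111111110 (10 bits)
  3 -> 1110 (4 bits)
  10 -> 11111111110 (11 bits)
Total length = 10 + 4 + 11 = 25 bits.

Unary([9, 3, 10]) = 1111111110111011111111110 (25 bits)


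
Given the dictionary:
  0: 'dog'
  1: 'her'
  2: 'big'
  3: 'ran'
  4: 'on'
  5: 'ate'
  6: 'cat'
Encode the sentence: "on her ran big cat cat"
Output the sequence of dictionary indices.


Look up each word in the dictionary:
  'on' -> 4
  'her' -> 1
  'ran' -> 3
  'big' -> 2
  'cat' -> 6
  'cat' -> 6

Encoded: [4, 1, 3, 2, 6, 6]


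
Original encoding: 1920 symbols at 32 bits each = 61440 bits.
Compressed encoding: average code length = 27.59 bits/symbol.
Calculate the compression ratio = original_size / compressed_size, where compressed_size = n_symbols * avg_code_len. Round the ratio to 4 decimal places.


original_size = n_symbols * orig_bits = 1920 * 32 = 61440 bits
compressed_size = n_symbols * avg_code_len = 1920 * 27.59 = 52972.8 bits
ratio = original_size / compressed_size = 61440 / 52972.8 = 1.1598

Compression ratio = 1.1598


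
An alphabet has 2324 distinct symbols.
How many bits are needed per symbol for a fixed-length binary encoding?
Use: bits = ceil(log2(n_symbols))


log2(2324) = 11.1824
Bracket: 2^11 = 2048 < 2324 <= 2^12 = 4096
So ceil(log2(2324)) = 12

bits = ceil(log2(2324)) = ceil(11.1824) = 12 bits


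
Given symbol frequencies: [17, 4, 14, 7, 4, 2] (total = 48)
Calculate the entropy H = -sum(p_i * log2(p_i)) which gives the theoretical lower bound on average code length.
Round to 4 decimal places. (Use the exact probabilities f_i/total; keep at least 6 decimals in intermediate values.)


Per-symbol terms -p_i * log2(p_i) with p_i = f_i/48:
  p = 17/48 = 0.354167: log2(p) = -1.497500, -p*log2(p) = 0.530364
  p = 4/48 = 0.083333: log2(p) = -3.584963, -p*log2(p) = 0.298747
  p = 14/48 = 0.291667: log2(p) = -1.777608, -p*log2(p) = 0.518469
  p = 7/48 = 0.145833: log2(p) = -2.777608, -p*log2(p) = 0.405068
  p = 4/48 = 0.083333: log2(p) = -3.584963, -p*log2(p) = 0.298747
  p = 2/48 = 0.041667: log2(p) = -4.584963, -p*log2(p) = 0.191040
H = 0.530364 + 0.298747 + 0.518469 + 0.405068 + 0.298747 + 0.191040 = 2.242435

H = 2.2424 bits/symbol


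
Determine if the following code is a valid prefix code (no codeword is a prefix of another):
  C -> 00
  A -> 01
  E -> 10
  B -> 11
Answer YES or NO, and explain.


Checking each pair (does one codeword prefix another?):
  C='00' vs A='01': no prefix
  C='00' vs E='10': no prefix
  C='00' vs B='11': no prefix
  A='01' vs C='00': no prefix
  A='01' vs E='10': no prefix
  A='01' vs B='11': no prefix
  E='10' vs C='00': no prefix
  E='10' vs A='01': no prefix
  E='10' vs B='11': no prefix
  B='11' vs C='00': no prefix
  B='11' vs A='01': no prefix
  B='11' vs E='10': no prefix
No violation found over all pairs.

YES -- this is a valid prefix code. No codeword is a prefix of any other codeword.


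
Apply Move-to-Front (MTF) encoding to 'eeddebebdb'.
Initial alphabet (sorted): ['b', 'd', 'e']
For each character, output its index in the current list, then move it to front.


MTF encoding:
'e': index 2 in ['b', 'd', 'e'] -> ['e', 'b', 'd']
'e': index 0 in ['e', 'b', 'd'] -> ['e', 'b', 'd']
'd': index 2 in ['e', 'b', 'd'] -> ['d', 'e', 'b']
'd': index 0 in ['d', 'e', 'b'] -> ['d', 'e', 'b']
'e': index 1 in ['d', 'e', 'b'] -> ['e', 'd', 'b']
'b': index 2 in ['e', 'd', 'b'] -> ['b', 'e', 'd']
'e': index 1 in ['b', 'e', 'd'] -> ['e', 'b', 'd']
'b': index 1 in ['e', 'b', 'd'] -> ['b', 'e', 'd']
'd': index 2 in ['b', 'e', 'd'] -> ['d', 'b', 'e']
'b': index 1 in ['d', 'b', 'e'] -> ['b', 'd', 'e']


Output: [2, 0, 2, 0, 1, 2, 1, 1, 2, 1]


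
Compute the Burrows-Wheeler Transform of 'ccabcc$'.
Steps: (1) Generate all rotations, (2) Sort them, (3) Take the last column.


Rotations (sorted):
  0: $ccabcc -> last char: c
  1: abcc$cc -> last char: c
  2: bcc$cca -> last char: a
  3: c$ccabc -> last char: c
  4: cabcc$c -> last char: c
  5: cc$ccab -> last char: b
  6: ccabcc$ -> last char: $


BWT = ccaccb$


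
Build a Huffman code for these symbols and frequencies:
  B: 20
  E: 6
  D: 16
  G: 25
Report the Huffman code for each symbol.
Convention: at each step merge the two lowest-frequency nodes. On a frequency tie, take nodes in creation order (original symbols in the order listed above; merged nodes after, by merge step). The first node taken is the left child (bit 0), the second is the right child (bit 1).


Huffman tree construction:
Step 1: Merge E(6) + D(16) = 22
Step 2: Merge B(20) + (E+D)(22) = 42
Step 3: Merge G(25) + (B+(E+D))(42) = 67
Read each symbol's code off the tree from the root (left child = 0, right child = 1).

Codes:
  B: 10 (length 2)
  E: 110 (length 3)
  D: 111 (length 3)
  G: 0 (length 1)
Average code length: 131/67 = 1.9552 bits/symbol


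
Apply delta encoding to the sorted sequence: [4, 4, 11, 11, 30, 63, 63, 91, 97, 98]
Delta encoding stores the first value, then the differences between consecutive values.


First value: 4
Deltas:
  4 - 4 = 0
  11 - 4 = 7
  11 - 11 = 0
  30 - 11 = 19
  63 - 30 = 33
  63 - 63 = 0
  91 - 63 = 28
  97 - 91 = 6
  98 - 97 = 1


Delta encoded: [4, 0, 7, 0, 19, 33, 0, 28, 6, 1]


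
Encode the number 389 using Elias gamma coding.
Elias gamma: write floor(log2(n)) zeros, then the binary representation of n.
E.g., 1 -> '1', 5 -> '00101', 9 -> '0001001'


num_bits = floor(log2(389)) + 1 = 9
leading_zeros = num_bits - 1 = 8
binary(389) = 110000101

Elias gamma(389) = '00000000' + '110000101' = 00000000110000101 (17 bits)


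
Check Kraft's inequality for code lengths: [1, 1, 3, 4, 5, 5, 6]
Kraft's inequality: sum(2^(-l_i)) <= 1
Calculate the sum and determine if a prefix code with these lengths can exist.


Sum = 2^(-1) + 2^(-1) + 2^(-3) + 2^(-4) + 2^(-5) + 2^(-5) + 2^(-6)
    = 0.5 + 0.5 + 0.125 + 0.0625 + 0.03125 + 0.03125 + 0.015625
    = 81/64 = 1.265625
Since 1.265625 > 1, Kraft's inequality is NOT satisfied.
A prefix code with these lengths CANNOT exist.

Kraft sum = 1.265625. Not satisfied.


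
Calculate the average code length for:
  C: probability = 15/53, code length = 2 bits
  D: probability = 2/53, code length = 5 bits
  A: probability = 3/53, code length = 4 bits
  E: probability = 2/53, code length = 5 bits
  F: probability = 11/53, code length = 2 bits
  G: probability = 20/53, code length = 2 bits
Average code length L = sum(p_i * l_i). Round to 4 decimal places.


Weighted contributions p_i * l_i:
  C: (15/53) * 2 = 30/53
  D: (2/53) * 5 = 10/53
  A: (3/53) * 4 = 12/53
  E: (2/53) * 5 = 10/53
  F: (11/53) * 2 = 22/53
  G: (20/53) * 2 = 40/53
Sum = (30 + 10 + 12 + 10 + 22 + 40)/53 = 124/53

L = 124/53 = 2.3396 bits/symbol


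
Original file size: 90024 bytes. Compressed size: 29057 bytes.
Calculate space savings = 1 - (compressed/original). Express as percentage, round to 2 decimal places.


ratio = compressed/original = 29057/90024 = 0.322769
savings = 1 - ratio = 1 - 0.322769 = 0.677231
as a percentage: 0.677231 * 100 = 67.72%

Space savings = 1 - 29057/90024 = 67.72%


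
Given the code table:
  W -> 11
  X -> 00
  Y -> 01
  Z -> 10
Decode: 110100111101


Decoding:
11 -> W
01 -> Y
00 -> X
11 -> W
11 -> W
01 -> Y


Result: WYXWWY


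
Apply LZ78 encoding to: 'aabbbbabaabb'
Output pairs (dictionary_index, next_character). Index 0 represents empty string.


LZ78 encoding steps:
Dictionary: {0: ''}
Step 1: w='' (idx 0), next='a' -> output (0, 'a'), add 'a' as idx 1
Step 2: w='a' (idx 1), next='b' -> output (1, 'b'), add 'ab' as idx 2
Step 3: w='' (idx 0), next='b' -> output (0, 'b'), add 'b' as idx 3
Step 4: w='b' (idx 3), next='b' -> output (3, 'b'), add 'bb' as idx 4
Step 5: w='ab' (idx 2), next='a' -> output (2, 'a'), add 'aba' as idx 5
Step 6: w='ab' (idx 2), next='b' -> output (2, 'b'), add 'abb' as idx 6


Encoded: [(0, 'a'), (1, 'b'), (0, 'b'), (3, 'b'), (2, 'a'), (2, 'b')]


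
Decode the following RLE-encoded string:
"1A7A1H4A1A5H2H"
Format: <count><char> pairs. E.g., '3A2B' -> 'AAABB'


Expanding each <count><char> pair:
  1A -> 'A'
  7A -> 'AAAAAAA'
  1H -> 'H'
  4A -> 'AAAA'
  1A -> 'A'
  5H -> 'HHHHH'
  2H -> 'HH'

Decoded = AAAAAAAAHAAAAAHHHHHHH


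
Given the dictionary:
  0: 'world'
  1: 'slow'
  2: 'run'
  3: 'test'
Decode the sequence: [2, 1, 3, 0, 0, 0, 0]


Look up each index in the dictionary:
  2 -> 'run'
  1 -> 'slow'
  3 -> 'test'
  0 -> 'world'
  0 -> 'world'
  0 -> 'world'
  0 -> 'world'

Decoded: "run slow test world world world world"


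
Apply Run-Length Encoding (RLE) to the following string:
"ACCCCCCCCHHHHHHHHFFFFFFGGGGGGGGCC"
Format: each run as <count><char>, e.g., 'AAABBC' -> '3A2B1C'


Scanning runs left to right:
  i=0: run of 'A' x 1 -> '1A'
  i=1: run of 'C' x 8 -> '8C'
  i=9: run of 'H' x 8 -> '8H'
  i=17: run of 'F' x 6 -> '6F'
  i=23: run of 'G' x 8 -> '8G'
  i=31: run of 'C' x 2 -> '2C'

RLE = 1A8C8H6F8G2C


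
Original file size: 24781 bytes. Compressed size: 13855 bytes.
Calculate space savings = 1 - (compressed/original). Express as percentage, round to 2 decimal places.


ratio = compressed/original = 13855/24781 = 0.559098
savings = 1 - ratio = 1 - 0.559098 = 0.440902
as a percentage: 0.440902 * 100 = 44.09%

Space savings = 1 - 13855/24781 = 44.09%


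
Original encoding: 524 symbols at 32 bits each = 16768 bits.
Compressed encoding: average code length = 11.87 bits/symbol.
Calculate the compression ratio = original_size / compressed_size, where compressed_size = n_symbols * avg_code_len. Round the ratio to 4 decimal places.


original_size = n_symbols * orig_bits = 524 * 32 = 16768 bits
compressed_size = n_symbols * avg_code_len = 524 * 11.87 = 6219.88 bits
ratio = original_size / compressed_size = 16768 / 6219.88 = 2.6959

Compression ratio = 2.6959


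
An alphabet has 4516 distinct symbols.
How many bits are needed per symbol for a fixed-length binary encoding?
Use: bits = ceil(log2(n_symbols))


log2(4516) = 12.1408
Bracket: 2^12 = 4096 < 4516 <= 2^13 = 8192
So ceil(log2(4516)) = 13

bits = ceil(log2(4516)) = ceil(12.1408) = 13 bits


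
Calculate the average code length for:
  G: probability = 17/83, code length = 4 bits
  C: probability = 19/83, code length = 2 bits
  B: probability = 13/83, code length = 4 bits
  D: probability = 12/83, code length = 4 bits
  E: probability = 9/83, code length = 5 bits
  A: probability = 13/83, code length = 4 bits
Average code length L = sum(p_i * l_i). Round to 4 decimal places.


Weighted contributions p_i * l_i:
  G: (17/83) * 4 = 68/83
  C: (19/83) * 2 = 38/83
  B: (13/83) * 4 = 52/83
  D: (12/83) * 4 = 48/83
  E: (9/83) * 5 = 45/83
  A: (13/83) * 4 = 52/83
Sum = (68 + 38 + 52 + 48 + 45 + 52)/83 = 303/83

L = 303/83 = 3.6506 bits/symbol


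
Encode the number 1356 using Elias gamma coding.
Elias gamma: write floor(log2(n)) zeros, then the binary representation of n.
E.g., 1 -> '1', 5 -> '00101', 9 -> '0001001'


num_bits = floor(log2(1356)) + 1 = 11
leading_zeros = num_bits - 1 = 10
binary(1356) = 10101001100

Elias gamma(1356) = '0000000000' + '10101001100' = 000000000010101001100 (21 bits)


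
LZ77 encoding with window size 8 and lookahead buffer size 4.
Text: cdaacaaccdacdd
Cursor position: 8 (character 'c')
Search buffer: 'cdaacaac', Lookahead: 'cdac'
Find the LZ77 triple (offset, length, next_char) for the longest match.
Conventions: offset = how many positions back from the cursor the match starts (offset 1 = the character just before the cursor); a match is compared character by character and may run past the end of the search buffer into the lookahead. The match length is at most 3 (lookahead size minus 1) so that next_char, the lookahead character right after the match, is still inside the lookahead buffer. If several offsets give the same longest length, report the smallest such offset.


Try each offset into the search buffer:
  offset=1 (pos 7, char 'c'): match length 1
  offset=2 (pos 6, char 'a'): match length 0
  offset=3 (pos 5, char 'a'): match length 0
  offset=4 (pos 4, char 'c'): match length 1
  offset=5 (pos 3, char 'a'): match length 0
  offset=6 (pos 2, char 'a'): match length 0
  offset=7 (pos 1, char 'd'): match length 0
  offset=8 (pos 0, char 'c'): match length 3
Longest match has length 3 at offset 8.
next_char = character at position 8 + 3 = 11 -> 'c'

Best match: offset=8, length=3 (matching 'cda' starting at position 0)
LZ77 triple: (8, 3, 'c')


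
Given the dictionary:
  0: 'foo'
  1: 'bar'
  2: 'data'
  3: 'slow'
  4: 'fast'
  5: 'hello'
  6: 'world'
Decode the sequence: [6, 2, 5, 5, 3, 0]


Look up each index in the dictionary:
  6 -> 'world'
  2 -> 'data'
  5 -> 'hello'
  5 -> 'hello'
  3 -> 'slow'
  0 -> 'foo'

Decoded: "world data hello hello slow foo"


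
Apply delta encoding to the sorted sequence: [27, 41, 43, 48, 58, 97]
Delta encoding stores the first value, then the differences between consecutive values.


First value: 27
Deltas:
  41 - 27 = 14
  43 - 41 = 2
  48 - 43 = 5
  58 - 48 = 10
  97 - 58 = 39


Delta encoded: [27, 14, 2, 5, 10, 39]


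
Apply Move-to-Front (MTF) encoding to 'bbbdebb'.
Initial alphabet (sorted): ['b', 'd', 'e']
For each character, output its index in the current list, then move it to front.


MTF encoding:
'b': index 0 in ['b', 'd', 'e'] -> ['b', 'd', 'e']
'b': index 0 in ['b', 'd', 'e'] -> ['b', 'd', 'e']
'b': index 0 in ['b', 'd', 'e'] -> ['b', 'd', 'e']
'd': index 1 in ['b', 'd', 'e'] -> ['d', 'b', 'e']
'e': index 2 in ['d', 'b', 'e'] -> ['e', 'd', 'b']
'b': index 2 in ['e', 'd', 'b'] -> ['b', 'e', 'd']
'b': index 0 in ['b', 'e', 'd'] -> ['b', 'e', 'd']


Output: [0, 0, 0, 1, 2, 2, 0]


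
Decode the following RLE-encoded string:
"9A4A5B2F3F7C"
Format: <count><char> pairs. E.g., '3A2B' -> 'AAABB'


Expanding each <count><char> pair:
  9A -> 'AAAAAAAAA'
  4A -> 'AAAA'
  5B -> 'BBBBB'
  2F -> 'FF'
  3F -> 'FFF'
  7C -> 'CCCCCCC'

Decoded = AAAAAAAAAAAAABBBBBFFFFFCCCCCCC


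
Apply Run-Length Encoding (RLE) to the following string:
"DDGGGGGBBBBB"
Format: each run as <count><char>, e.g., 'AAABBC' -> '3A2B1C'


Scanning runs left to right:
  i=0: run of 'D' x 2 -> '2D'
  i=2: run of 'G' x 5 -> '5G'
  i=7: run of 'B' x 5 -> '5B'

RLE = 2D5G5B


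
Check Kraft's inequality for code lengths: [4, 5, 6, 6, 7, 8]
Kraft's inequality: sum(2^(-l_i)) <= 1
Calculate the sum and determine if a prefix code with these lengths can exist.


Sum = 2^(-4) + 2^(-5) + 2^(-6) + 2^(-6) + 2^(-7) + 2^(-8)
    = 0.0625 + 0.03125 + 0.015625 + 0.015625 + 0.0078125 + 0.00390625
    = 35/256 = 0.13671875
Since 0.13671875 <= 1, Kraft's inequality IS satisfied.
A prefix code with these lengths CAN exist.

Kraft sum = 0.13671875. Satisfied.


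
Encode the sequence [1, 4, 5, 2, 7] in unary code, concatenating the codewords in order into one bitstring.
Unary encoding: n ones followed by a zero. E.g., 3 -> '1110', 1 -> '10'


Encode each number as n ones followed by a terminating 0:
  1 -> 10 (2 bits)
  4 -> 11110 (5 bits)
  5 -> 111110 (6 bits)
  2 -> 110 (3 bits)
  7 -> 11111110 (8 bits)
Total length = 2 + 5 + 6 + 3 + 8 = 24 bits.

Unary([1, 4, 5, 2, 7]) = 101111011111011011111110 (24 bits)


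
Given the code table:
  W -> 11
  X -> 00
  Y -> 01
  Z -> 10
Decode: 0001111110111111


Decoding:
00 -> X
01 -> Y
11 -> W
11 -> W
10 -> Z
11 -> W
11 -> W
11 -> W


Result: XYWWZWWW


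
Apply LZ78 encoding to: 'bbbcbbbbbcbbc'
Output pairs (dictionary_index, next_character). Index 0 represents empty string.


LZ78 encoding steps:
Dictionary: {0: ''}
Step 1: w='' (idx 0), next='b' -> output (0, 'b'), add 'b' as idx 1
Step 2: w='b' (idx 1), next='b' -> output (1, 'b'), add 'bb' as idx 2
Step 3: w='' (idx 0), next='c' -> output (0, 'c'), add 'c' as idx 3
Step 4: w='bb' (idx 2), next='b' -> output (2, 'b'), add 'bbb' as idx 4
Step 5: w='bb' (idx 2), next='c' -> output (2, 'c'), add 'bbc' as idx 5
Step 6: w='bbc' (idx 5), end of input -> output (5, '')


Encoded: [(0, 'b'), (1, 'b'), (0, 'c'), (2, 'b'), (2, 'c'), (5, '')]


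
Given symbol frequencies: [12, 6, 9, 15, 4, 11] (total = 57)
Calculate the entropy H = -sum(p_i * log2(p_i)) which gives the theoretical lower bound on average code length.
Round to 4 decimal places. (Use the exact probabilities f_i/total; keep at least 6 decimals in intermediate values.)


Per-symbol terms -p_i * log2(p_i) with p_i = f_i/57:
  p = 12/57 = 0.210526: log2(p) = -2.247928, -p*log2(p) = 0.473248
  p = 6/57 = 0.105263: log2(p) = -3.247928, -p*log2(p) = 0.341887
  p = 9/57 = 0.157895: log2(p) = -2.662965, -p*log2(p) = 0.420468
  p = 15/57 = 0.263158: log2(p) = -1.925999, -p*log2(p) = 0.506842
  p = 4/57 = 0.070175: log2(p) = -3.832890, -p*log2(p) = 0.268975
  p = 11/57 = 0.192982: log2(p) = -2.373458, -p*log2(p) = 0.458036
H = 0.473248 + 0.341887 + 0.420468 + 0.506842 + 0.268975 + 0.458036 = 2.469456

H = 2.4695 bits/symbol


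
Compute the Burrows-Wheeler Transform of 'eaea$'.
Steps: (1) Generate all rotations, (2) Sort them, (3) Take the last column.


Rotations (sorted):
  0: $eaea -> last char: a
  1: a$eae -> last char: e
  2: aea$e -> last char: e
  3: ea$ea -> last char: a
  4: eaea$ -> last char: $


BWT = aeea$


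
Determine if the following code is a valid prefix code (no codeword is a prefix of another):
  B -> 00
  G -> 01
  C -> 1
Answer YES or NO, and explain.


Checking each pair (does one codeword prefix another?):
  B='00' vs G='01': no prefix
  B='00' vs C='1': no prefix
  G='01' vs B='00': no prefix
  G='01' vs C='1': no prefix
  C='1' vs B='00': no prefix
  C='1' vs G='01': no prefix
No violation found over all pairs.

YES -- this is a valid prefix code. No codeword is a prefix of any other codeword.


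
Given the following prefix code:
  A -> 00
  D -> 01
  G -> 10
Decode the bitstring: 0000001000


Decoding step by step:
Bits 00 -> A
Bits 00 -> A
Bits 00 -> A
Bits 10 -> G
Bits 00 -> A


Decoded message: AAAGA


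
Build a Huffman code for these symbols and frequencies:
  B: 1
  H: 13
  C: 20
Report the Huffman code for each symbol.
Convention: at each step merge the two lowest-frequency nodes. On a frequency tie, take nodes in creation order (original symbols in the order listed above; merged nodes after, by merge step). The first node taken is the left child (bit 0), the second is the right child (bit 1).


Huffman tree construction:
Step 1: Merge B(1) + H(13) = 14
Step 2: Merge (B+H)(14) + C(20) = 34
Read each symbol's code off the tree from the root (left child = 0, right child = 1).

Codes:
  B: 00 (length 2)
  H: 01 (length 2)
  C: 1 (length 1)
Average code length: 48/34 = 1.4118 bits/symbol


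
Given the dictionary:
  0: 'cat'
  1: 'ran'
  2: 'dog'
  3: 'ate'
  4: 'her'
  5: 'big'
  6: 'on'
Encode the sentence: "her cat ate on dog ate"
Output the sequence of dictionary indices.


Look up each word in the dictionary:
  'her' -> 4
  'cat' -> 0
  'ate' -> 3
  'on' -> 6
  'dog' -> 2
  'ate' -> 3

Encoded: [4, 0, 3, 6, 2, 3]


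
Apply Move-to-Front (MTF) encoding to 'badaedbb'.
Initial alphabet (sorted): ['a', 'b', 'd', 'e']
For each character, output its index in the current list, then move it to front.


MTF encoding:
'b': index 1 in ['a', 'b', 'd', 'e'] -> ['b', 'a', 'd', 'e']
'a': index 1 in ['b', 'a', 'd', 'e'] -> ['a', 'b', 'd', 'e']
'd': index 2 in ['a', 'b', 'd', 'e'] -> ['d', 'a', 'b', 'e']
'a': index 1 in ['d', 'a', 'b', 'e'] -> ['a', 'd', 'b', 'e']
'e': index 3 in ['a', 'd', 'b', 'e'] -> ['e', 'a', 'd', 'b']
'd': index 2 in ['e', 'a', 'd', 'b'] -> ['d', 'e', 'a', 'b']
'b': index 3 in ['d', 'e', 'a', 'b'] -> ['b', 'd', 'e', 'a']
'b': index 0 in ['b', 'd', 'e', 'a'] -> ['b', 'd', 'e', 'a']


Output: [1, 1, 2, 1, 3, 2, 3, 0]


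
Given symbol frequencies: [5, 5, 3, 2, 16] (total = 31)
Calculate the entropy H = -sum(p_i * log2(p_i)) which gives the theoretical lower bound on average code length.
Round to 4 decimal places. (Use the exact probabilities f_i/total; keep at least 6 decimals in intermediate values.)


Per-symbol terms -p_i * log2(p_i) with p_i = f_i/31:
  p = 5/31 = 0.161290: log2(p) = -2.632268, -p*log2(p) = 0.424559
  p = 5/31 = 0.161290: log2(p) = -2.632268, -p*log2(p) = 0.424559
  p = 3/31 = 0.096774: log2(p) = -3.369234, -p*log2(p) = 0.326055
  p = 2/31 = 0.064516: log2(p) = -3.954196, -p*log2(p) = 0.255109
  p = 16/31 = 0.516129: log2(p) = -0.954196, -p*log2(p) = 0.492488
H = 0.424559 + 0.424559 + 0.326055 + 0.255109 + 0.492488 = 1.922770

H = 1.9228 bits/symbol


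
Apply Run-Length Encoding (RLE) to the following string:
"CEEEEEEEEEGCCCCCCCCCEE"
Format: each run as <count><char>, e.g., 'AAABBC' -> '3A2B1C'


Scanning runs left to right:
  i=0: run of 'C' x 1 -> '1C'
  i=1: run of 'E' x 9 -> '9E'
  i=10: run of 'G' x 1 -> '1G'
  i=11: run of 'C' x 9 -> '9C'
  i=20: run of 'E' x 2 -> '2E'

RLE = 1C9E1G9C2E


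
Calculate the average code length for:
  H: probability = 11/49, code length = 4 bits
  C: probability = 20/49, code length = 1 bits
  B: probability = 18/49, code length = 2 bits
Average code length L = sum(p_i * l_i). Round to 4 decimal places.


Weighted contributions p_i * l_i:
  H: (11/49) * 4 = 44/49
  C: (20/49) * 1 = 20/49
  B: (18/49) * 2 = 36/49
Sum = (44 + 20 + 36)/49 = 100/49

L = 100/49 = 2.0408 bits/symbol


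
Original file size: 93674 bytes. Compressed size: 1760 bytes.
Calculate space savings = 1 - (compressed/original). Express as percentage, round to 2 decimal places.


ratio = compressed/original = 1760/93674 = 0.018789
savings = 1 - ratio = 1 - 0.018789 = 0.981211
as a percentage: 0.981211 * 100 = 98.12%

Space savings = 1 - 1760/93674 = 98.12%


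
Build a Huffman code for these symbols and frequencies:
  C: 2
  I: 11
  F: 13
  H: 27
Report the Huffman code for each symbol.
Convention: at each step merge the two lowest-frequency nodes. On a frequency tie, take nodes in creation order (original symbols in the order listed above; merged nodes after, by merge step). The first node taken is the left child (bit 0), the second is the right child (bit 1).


Huffman tree construction:
Step 1: Merge C(2) + I(11) = 13
Step 2: Merge F(13) + (C+I)(13) = 26
Step 3: Merge (F+(C+I))(26) + H(27) = 53
Read each symbol's code off the tree from the root (left child = 0, right child = 1).

Codes:
  C: 010 (length 3)
  I: 011 (length 3)
  F: 00 (length 2)
  H: 1 (length 1)
Average code length: 92/53 = 1.7358 bits/symbol


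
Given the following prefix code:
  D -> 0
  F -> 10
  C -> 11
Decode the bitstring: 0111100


Decoding step by step:
Bits 0 -> D
Bits 11 -> C
Bits 11 -> C
Bits 0 -> D
Bits 0 -> D


Decoded message: DCCDD


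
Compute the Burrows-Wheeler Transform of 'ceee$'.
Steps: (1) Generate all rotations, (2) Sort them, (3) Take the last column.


Rotations (sorted):
  0: $ceee -> last char: e
  1: ceee$ -> last char: $
  2: e$cee -> last char: e
  3: ee$ce -> last char: e
  4: eee$c -> last char: c


BWT = e$eec


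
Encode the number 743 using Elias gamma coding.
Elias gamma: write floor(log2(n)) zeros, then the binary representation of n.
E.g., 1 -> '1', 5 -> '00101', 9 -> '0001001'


num_bits = floor(log2(743)) + 1 = 10
leading_zeros = num_bits - 1 = 9
binary(743) = 1011100111

Elias gamma(743) = '000000000' + '1011100111' = 0000000001011100111 (19 bits)


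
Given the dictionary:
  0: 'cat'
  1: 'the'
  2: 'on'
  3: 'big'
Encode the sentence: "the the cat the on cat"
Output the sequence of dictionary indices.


Look up each word in the dictionary:
  'the' -> 1
  'the' -> 1
  'cat' -> 0
  'the' -> 1
  'on' -> 2
  'cat' -> 0

Encoded: [1, 1, 0, 1, 2, 0]


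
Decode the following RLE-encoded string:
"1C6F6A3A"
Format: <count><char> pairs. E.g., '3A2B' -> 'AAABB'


Expanding each <count><char> pair:
  1C -> 'C'
  6F -> 'FFFFFF'
  6A -> 'AAAAAA'
  3A -> 'AAA'

Decoded = CFFFFFFAAAAAAAAA


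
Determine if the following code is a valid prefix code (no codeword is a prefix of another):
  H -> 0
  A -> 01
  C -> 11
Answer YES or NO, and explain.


Checking each pair (does one codeword prefix another?):
  H='0' vs A='01': prefix -- VIOLATION

NO -- this is NOT a valid prefix code. H (0) is a prefix of A (01).


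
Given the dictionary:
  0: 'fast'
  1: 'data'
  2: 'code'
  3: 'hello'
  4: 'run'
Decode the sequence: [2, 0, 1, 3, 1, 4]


Look up each index in the dictionary:
  2 -> 'code'
  0 -> 'fast'
  1 -> 'data'
  3 -> 'hello'
  1 -> 'data'
  4 -> 'run'

Decoded: "code fast data hello data run"


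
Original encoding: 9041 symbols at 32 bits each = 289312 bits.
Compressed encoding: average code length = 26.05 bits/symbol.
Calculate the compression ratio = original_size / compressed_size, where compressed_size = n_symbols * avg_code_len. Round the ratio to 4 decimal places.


original_size = n_symbols * orig_bits = 9041 * 32 = 289312 bits
compressed_size = n_symbols * avg_code_len = 9041 * 26.05 = 235518.05 bits
ratio = original_size / compressed_size = 289312 / 235518.05 = 1.2284

Compression ratio = 1.2284


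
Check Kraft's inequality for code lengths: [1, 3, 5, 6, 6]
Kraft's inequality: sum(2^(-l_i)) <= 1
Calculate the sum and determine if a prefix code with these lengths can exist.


Sum = 2^(-1) + 2^(-3) + 2^(-5) + 2^(-6) + 2^(-6)
    = 0.5 + 0.125 + 0.03125 + 0.015625 + 0.015625
    = 44/64 = 0.6875
Since 0.6875 <= 1, Kraft's inequality IS satisfied.
A prefix code with these lengths CAN exist.

Kraft sum = 0.6875. Satisfied.


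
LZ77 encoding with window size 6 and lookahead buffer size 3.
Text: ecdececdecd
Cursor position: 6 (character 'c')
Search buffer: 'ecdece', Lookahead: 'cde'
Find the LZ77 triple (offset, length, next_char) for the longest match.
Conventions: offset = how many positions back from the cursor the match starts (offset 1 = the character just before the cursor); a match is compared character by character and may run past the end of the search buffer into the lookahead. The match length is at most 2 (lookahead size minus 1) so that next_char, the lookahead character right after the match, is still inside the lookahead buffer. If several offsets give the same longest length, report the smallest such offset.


Try each offset into the search buffer:
  offset=1 (pos 5, char 'e'): match length 0
  offset=2 (pos 4, char 'c'): match length 1
  offset=3 (pos 3, char 'e'): match length 0
  offset=4 (pos 2, char 'd'): match length 0
  offset=5 (pos 1, char 'c'): match length 2
  offset=6 (pos 0, char 'e'): match length 0
Longest match has length 2 at offset 5.
next_char = character at position 6 + 2 = 8 -> 'e'

Best match: offset=5, length=2 (matching 'cd' starting at position 1)
LZ77 triple: (5, 2, 'e')


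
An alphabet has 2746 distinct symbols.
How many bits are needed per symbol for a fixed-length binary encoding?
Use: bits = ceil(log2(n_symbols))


log2(2746) = 11.4231
Bracket: 2^11 = 2048 < 2746 <= 2^12 = 4096
So ceil(log2(2746)) = 12

bits = ceil(log2(2746)) = ceil(11.4231) = 12 bits


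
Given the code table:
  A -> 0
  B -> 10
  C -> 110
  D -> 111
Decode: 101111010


Decoding:
10 -> B
111 -> D
10 -> B
10 -> B


Result: BDBB


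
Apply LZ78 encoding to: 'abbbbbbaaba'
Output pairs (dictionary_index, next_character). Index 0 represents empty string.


LZ78 encoding steps:
Dictionary: {0: ''}
Step 1: w='' (idx 0), next='a' -> output (0, 'a'), add 'a' as idx 1
Step 2: w='' (idx 0), next='b' -> output (0, 'b'), add 'b' as idx 2
Step 3: w='b' (idx 2), next='b' -> output (2, 'b'), add 'bb' as idx 3
Step 4: w='bb' (idx 3), next='b' -> output (3, 'b'), add 'bbb' as idx 4
Step 5: w='a' (idx 1), next='a' -> output (1, 'a'), add 'aa' as idx 5
Step 6: w='b' (idx 2), next='a' -> output (2, 'a'), add 'ba' as idx 6


Encoded: [(0, 'a'), (0, 'b'), (2, 'b'), (3, 'b'), (1, 'a'), (2, 'a')]


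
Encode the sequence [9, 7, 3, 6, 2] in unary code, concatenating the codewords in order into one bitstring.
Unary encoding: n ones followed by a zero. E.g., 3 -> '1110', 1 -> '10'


Encode each number as n ones followed by a terminating 0:
  9 -> 1111111110 (10 bits)
  7 -> 11111110 (8 bits)
  3 -> 1110 (4 bits)
  6 -> 1111110 (7 bits)
  2 -> 110 (3 bits)
Total length = 10 + 8 + 4 + 7 + 3 = 32 bits.

Unary([9, 7, 3, 6, 2]) = 11111111101111111011101111110110 (32 bits)


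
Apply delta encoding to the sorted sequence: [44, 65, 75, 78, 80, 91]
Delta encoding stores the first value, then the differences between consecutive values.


First value: 44
Deltas:
  65 - 44 = 21
  75 - 65 = 10
  78 - 75 = 3
  80 - 78 = 2
  91 - 80 = 11


Delta encoded: [44, 21, 10, 3, 2, 11]
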